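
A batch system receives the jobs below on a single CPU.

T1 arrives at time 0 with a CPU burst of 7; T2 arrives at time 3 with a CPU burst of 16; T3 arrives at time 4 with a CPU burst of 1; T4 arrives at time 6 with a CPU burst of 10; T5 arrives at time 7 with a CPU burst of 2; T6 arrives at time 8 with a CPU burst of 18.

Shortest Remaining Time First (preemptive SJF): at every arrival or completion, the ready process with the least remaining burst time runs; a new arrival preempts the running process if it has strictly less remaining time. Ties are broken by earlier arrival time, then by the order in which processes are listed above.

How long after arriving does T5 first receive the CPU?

Schedule: | T1 0-4 | T3 4-5 | T1 5-8 | T5 8-10 | T4 10-20 | T2 20-36 | T6 36-54 |
Completion: T1=8  T2=36  T3=5  T4=20  T5=10  T6=54
Response(T5) = first start − arrival = 8 − 7 = 1

1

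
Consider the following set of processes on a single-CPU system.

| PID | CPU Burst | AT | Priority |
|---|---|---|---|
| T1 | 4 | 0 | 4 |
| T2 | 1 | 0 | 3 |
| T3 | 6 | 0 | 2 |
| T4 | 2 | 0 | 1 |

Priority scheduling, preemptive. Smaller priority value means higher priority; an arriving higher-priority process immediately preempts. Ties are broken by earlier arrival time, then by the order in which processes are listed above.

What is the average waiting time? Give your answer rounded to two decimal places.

Gantt: | T4 0-2 | T3 2-8 | T2 8-9 | T1 9-13 |
Completion: T1=13  T2=9  T3=8  T4=2
Waiting times: T1=9, T2=8, T3=2, T4=0
Average waiting = (9+8+2+0) / 4 = 19/4 = 4.75

4.75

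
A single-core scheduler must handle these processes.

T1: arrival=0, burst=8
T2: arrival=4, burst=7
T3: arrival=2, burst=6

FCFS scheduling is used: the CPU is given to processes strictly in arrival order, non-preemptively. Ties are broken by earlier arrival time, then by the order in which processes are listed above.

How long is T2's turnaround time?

Gantt: | T1 0-8 | T3 8-14 | T2 14-21 |
Completion: T1=8  T2=21  T3=14
Turnaround(T2) = completion − arrival = 21 − 4 = 17

17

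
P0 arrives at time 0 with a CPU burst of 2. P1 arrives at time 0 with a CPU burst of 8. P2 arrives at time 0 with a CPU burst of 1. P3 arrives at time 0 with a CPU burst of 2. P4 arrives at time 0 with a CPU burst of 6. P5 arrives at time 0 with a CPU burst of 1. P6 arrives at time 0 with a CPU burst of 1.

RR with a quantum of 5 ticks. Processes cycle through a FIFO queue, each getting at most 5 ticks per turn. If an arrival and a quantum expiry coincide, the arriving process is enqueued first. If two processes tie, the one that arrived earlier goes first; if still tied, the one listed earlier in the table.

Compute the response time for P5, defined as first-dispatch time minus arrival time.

Gantt: | P0 0-2 | P1 2-7 | P2 7-8 | P3 8-10 | P4 10-15 | P5 15-16 | P6 16-17 | P1 17-20 | P4 20-21 |
Completion: P0=2  P1=20  P2=8  P3=10  P4=21  P5=16  P6=17
Turnaround (C−A): P0=2  P1=20  P2=8  P3=10  P4=21  P5=16  P6=17
Response(P5) = first start − arrival = 15 − 0 = 15

15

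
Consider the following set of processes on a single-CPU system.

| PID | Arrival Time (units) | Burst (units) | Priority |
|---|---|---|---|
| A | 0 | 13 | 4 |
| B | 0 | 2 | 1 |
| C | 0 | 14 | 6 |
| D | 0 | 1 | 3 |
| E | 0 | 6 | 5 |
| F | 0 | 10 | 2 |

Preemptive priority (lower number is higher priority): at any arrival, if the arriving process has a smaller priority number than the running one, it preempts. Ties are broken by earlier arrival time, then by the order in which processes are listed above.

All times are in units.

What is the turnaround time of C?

Timeline: | B 0-2 | F 2-12 | D 12-13 | A 13-26 | E 26-32 | C 32-46 |
Completion: A=26  B=2  C=46  D=13  E=32  F=12
Turnaround (C−A): A=26  B=2  C=46  D=13  E=32  F=12
Turnaround(C) = completion − arrival = 46 − 0 = 46

46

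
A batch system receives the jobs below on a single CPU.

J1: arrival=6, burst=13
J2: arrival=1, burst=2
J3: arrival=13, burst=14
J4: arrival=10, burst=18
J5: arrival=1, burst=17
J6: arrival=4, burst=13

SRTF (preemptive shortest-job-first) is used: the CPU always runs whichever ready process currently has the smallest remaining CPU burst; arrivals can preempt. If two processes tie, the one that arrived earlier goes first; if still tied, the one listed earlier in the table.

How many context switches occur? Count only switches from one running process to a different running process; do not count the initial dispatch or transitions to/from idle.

6

Schedule: | idle 0-1 | J2 1-3 | J5 3-4 | J6 4-17 | J1 17-30 | J3 30-44 | J5 44-60 | J4 60-78 |
Completion: J1=30  J2=3  J3=44  J4=78  J5=60  J6=17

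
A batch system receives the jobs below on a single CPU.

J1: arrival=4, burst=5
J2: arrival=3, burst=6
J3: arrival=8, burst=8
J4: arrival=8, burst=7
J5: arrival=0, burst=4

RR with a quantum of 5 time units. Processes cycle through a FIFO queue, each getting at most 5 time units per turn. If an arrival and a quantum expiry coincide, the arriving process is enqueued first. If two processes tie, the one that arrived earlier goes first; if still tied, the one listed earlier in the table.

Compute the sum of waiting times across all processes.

48

Timeline: | J5 0-4 | J2 4-9 | J1 9-14 | J3 14-19 | J4 19-24 | J2 24-25 | J3 25-28 | J4 28-30 |
Completion: J1=14  J2=25  J3=28  J4=30  J5=4
Turnaround (C−A): J1=10  J2=22  J3=20  J4=22  J5=4
Waiting = turnaround − burst: J1=5, J2=16, J3=12, J4=15, J5=0
Total waiting = 5 + 16 + 12 + 15 + 0 = 48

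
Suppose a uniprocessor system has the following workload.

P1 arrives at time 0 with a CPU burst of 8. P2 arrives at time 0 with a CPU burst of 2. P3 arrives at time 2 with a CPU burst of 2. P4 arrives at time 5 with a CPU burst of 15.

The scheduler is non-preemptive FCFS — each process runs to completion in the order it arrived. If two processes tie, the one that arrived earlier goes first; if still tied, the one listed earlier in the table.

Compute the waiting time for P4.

Schedule: | P1 0-8 | P2 8-10 | P3 10-12 | P4 12-27 |
Completion: P1=8  P2=10  P3=12  P4=27
Turnaround (C−A): P1=8  P2=10  P3=10  P4=22
Waiting(P4) = turnaround − burst = 22 − 15 = 7

7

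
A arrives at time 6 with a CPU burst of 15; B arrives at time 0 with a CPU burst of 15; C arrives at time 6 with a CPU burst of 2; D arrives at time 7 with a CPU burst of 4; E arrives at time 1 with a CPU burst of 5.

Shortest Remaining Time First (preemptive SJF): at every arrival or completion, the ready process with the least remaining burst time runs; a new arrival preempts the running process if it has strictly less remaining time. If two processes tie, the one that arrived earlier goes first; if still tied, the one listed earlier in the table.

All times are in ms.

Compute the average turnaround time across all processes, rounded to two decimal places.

14.60

Schedule: | B 0-1 | E 1-6 | C 6-8 | D 8-12 | B 12-26 | A 26-41 |
Completion: A=41  B=26  C=8  D=12  E=6
Turnaround (C−A): A=35  B=26  C=2  D=5  E=5
Turnaround times: A=35, B=26, C=2, D=5, E=5
Average turnaround = (35+26+2+5+5) / 5 = 73/5 = 14.60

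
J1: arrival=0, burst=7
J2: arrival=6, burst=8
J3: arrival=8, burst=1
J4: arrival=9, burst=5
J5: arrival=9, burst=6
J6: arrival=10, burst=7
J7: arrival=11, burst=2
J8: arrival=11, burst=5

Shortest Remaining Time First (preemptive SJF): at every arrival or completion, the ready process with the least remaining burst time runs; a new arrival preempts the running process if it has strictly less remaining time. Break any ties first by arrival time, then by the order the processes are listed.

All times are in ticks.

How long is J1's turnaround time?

7

Schedule: | J1 0-7 | J2 7-8 | J3 8-9 | J4 9-11 | J7 11-13 | J4 13-16 | J8 16-21 | J5 21-27 | J2 27-34 | J6 34-41 |
Completion: J1=7  J2=34  J3=9  J4=16  J5=27  J6=41  J7=13  J8=21
Turnaround(J1) = completion − arrival = 7 − 0 = 7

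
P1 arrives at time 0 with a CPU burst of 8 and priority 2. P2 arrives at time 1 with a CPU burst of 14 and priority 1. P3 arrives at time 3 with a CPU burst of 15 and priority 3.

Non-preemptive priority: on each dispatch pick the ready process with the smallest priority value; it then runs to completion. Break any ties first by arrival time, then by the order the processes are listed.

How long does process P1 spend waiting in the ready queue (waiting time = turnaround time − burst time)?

0

Schedule: | P1 0-8 | P2 8-22 | P3 22-37 |
Completion: P1=8  P2=22  P3=37
Waiting(P1) = turnaround − burst = 8 − 8 = 0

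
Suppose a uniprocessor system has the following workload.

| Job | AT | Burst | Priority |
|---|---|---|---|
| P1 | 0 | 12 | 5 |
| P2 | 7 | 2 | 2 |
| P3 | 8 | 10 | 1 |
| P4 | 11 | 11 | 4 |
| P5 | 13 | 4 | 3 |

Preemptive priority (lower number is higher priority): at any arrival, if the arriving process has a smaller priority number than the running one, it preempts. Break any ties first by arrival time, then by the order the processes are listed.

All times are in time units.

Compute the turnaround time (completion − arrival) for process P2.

Gantt: | P1 0-7 | P2 7-8 | P3 8-18 | P2 18-19 | P5 19-23 | P4 23-34 | P1 34-39 |
Completion: P1=39  P2=19  P3=18  P4=34  P5=23
Turnaround(P2) = completion − arrival = 19 − 7 = 12

12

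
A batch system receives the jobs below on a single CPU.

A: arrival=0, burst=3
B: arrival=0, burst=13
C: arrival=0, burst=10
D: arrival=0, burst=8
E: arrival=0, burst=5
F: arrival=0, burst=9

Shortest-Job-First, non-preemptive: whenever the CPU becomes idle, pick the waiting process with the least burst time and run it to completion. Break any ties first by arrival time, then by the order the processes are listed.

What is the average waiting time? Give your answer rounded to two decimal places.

Schedule: | A 0-3 | E 3-8 | D 8-16 | F 16-25 | C 25-35 | B 35-48 |
Completion: A=3  B=48  C=35  D=16  E=8  F=25
Turnaround (C−A): A=3  B=48  C=35  D=16  E=8  F=25
Waiting times: A=0, B=35, C=25, D=8, E=3, F=16
Average waiting = (0+35+25+8+3+16) / 6 = 87/6 = 14.50

14.50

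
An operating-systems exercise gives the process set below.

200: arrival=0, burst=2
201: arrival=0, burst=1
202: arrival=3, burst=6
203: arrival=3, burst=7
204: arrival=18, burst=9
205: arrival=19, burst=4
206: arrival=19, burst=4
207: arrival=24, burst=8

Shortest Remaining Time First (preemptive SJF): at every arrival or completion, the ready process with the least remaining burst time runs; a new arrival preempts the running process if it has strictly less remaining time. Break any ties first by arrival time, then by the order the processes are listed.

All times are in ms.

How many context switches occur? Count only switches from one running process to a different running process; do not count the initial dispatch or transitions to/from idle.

7

Schedule: | 201 0-1 | 200 1-3 | 202 3-9 | 203 9-16 | idle 16-18 | 204 18-19 | 205 19-23 | 206 23-27 | 204 27-35 | 207 35-43 |
Completion: 200=3  201=1  202=9  203=16  204=35  205=23  206=27  207=43
Turnaround (C−A): 200=3  201=1  202=6  203=13  204=17  205=4  206=8  207=19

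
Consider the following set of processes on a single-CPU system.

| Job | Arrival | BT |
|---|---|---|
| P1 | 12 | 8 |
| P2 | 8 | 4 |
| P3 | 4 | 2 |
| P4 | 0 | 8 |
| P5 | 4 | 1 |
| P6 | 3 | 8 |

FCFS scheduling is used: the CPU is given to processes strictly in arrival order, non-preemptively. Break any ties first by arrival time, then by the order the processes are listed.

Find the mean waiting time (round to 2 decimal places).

8.83

Schedule: | P4 0-8 | P6 8-16 | P3 16-18 | P5 18-19 | P2 19-23 | P1 23-31 |
Completion: P1=31  P2=23  P3=18  P4=8  P5=19  P6=16
Waiting times: P1=11, P2=11, P3=12, P4=0, P5=14, P6=5
Average waiting = (11+11+12+0+14+5) / 6 = 53/6 = 8.83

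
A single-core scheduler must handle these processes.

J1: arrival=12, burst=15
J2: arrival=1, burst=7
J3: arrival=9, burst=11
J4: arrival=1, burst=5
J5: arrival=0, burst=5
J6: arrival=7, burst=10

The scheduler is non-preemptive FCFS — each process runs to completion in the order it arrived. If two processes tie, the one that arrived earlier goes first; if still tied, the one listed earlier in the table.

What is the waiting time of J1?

26

Timeline: | J5 0-5 | J2 5-12 | J4 12-17 | J6 17-27 | J3 27-38 | J1 38-53 |
Completion: J1=53  J2=12  J3=38  J4=17  J5=5  J6=27
Waiting(J1) = turnaround − burst = 41 − 15 = 26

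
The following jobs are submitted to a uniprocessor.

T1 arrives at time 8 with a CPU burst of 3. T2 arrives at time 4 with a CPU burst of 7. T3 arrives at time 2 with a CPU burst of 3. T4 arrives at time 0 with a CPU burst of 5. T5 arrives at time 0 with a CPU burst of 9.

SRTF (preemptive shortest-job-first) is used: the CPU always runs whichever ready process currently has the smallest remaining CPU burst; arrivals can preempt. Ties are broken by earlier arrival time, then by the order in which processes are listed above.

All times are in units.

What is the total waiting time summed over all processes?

28

Gantt: | T4 0-5 | T3 5-8 | T1 8-11 | T2 11-18 | T5 18-27 |
Completion: T1=11  T2=18  T3=8  T4=5  T5=27
Turnaround (C−A): T1=3  T2=14  T3=6  T4=5  T5=27
Waiting = turnaround − burst: T1=0, T2=7, T3=3, T4=0, T5=18
Total waiting = 0 + 7 + 3 + 0 + 18 = 28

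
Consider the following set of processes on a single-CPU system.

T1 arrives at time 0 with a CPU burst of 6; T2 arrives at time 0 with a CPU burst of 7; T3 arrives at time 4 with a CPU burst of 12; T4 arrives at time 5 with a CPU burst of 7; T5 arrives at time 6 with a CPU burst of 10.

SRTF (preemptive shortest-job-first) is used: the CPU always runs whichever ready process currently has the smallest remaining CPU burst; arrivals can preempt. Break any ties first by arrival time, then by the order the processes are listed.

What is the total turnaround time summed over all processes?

Schedule: | T1 0-6 | T2 6-13 | T4 13-20 | T5 20-30 | T3 30-42 |
Completion: T1=6  T2=13  T3=42  T4=20  T5=30
Turnaround (C−A): T1=6  T2=13  T3=38  T4=15  T5=24
Turnaround = completion − arrival: T1=6, T2=13, T3=38, T4=15, T5=24
Total turnaround = 6 + 13 + 38 + 15 + 24 = 96

96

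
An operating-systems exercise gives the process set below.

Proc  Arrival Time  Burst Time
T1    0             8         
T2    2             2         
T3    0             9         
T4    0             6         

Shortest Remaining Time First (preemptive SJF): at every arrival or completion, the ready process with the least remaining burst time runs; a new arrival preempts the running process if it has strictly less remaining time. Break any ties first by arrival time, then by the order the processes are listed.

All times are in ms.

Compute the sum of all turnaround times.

51

Gantt: | T4 0-2 | T2 2-4 | T4 4-8 | T1 8-16 | T3 16-25 |
Completion: T1=16  T2=4  T3=25  T4=8
Turnaround (C−A): T1=16  T2=2  T3=25  T4=8
Turnaround = completion − arrival: T1=16, T2=2, T3=25, T4=8
Total turnaround = 16 + 2 + 25 + 8 = 51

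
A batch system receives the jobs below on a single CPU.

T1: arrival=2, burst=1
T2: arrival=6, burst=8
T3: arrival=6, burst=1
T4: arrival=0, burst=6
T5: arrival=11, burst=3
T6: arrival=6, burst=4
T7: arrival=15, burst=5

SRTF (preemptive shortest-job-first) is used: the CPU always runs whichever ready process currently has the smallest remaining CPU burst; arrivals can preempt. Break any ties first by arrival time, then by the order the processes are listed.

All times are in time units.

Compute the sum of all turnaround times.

Schedule: | T4 0-2 | T1 2-3 | T4 3-7 | T3 7-8 | T6 8-12 | T5 12-15 | T7 15-20 | T2 20-28 |
Completion: T1=3  T2=28  T3=8  T4=7  T5=15  T6=12  T7=20
Turnaround = completion − arrival: T1=1, T2=22, T3=2, T4=7, T5=4, T6=6, T7=5
Total turnaround = 1 + 22 + 2 + 7 + 4 + 6 + 5 = 47

47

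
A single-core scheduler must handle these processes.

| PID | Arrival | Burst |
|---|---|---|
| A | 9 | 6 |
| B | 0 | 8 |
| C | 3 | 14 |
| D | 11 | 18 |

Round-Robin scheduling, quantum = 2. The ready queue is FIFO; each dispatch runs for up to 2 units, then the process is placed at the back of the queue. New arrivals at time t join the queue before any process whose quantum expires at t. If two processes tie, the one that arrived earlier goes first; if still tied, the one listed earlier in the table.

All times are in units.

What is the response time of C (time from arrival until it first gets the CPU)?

1

Timeline: | B 0-4 | C 4-6 | B 6-8 | C 8-10 | B 10-12 | A 12-14 | C 14-16 | D 16-18 | A 18-20 | C 20-22 | D 22-24 | A 24-26 | C 26-28 | D 28-30 | C 30-32 | D 32-34 | C 34-36 | D 36-46 |
Completion: A=26  B=12  C=36  D=46
Turnaround (C−A): A=17  B=12  C=33  D=35
Response(C) = first start − arrival = 4 − 3 = 1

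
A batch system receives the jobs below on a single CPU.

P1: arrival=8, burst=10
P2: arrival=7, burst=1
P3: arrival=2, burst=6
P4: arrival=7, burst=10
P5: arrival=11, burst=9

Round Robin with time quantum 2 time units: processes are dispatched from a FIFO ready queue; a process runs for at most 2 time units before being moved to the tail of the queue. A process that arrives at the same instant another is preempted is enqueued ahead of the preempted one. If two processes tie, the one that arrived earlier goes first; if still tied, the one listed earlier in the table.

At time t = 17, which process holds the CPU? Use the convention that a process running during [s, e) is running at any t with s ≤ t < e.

Timeline: | idle 0-2 | P3 2-8 | P2 8-9 | P4 9-11 | P1 11-13 | P5 13-15 | P4 15-17 | P1 17-19 | P5 19-21 | P4 21-23 | P1 23-25 | P5 25-27 | P4 27-29 | P1 29-31 | P5 31-33 | P4 33-35 | P1 35-37 | P5 37-38 |
Completion: P1=37  P2=9  P3=8  P4=35  P5=38

P1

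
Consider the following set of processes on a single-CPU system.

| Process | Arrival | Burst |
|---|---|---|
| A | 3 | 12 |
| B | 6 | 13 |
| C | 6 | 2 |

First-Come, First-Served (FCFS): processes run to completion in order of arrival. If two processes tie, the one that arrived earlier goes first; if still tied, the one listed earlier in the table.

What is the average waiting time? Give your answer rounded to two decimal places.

Gantt: | idle 0-3 | A 3-15 | B 15-28 | C 28-30 |
Completion: A=15  B=28  C=30
Waiting times: A=0, B=9, C=22
Average waiting = (0+9+22) / 3 = 31/3 = 10.33

10.33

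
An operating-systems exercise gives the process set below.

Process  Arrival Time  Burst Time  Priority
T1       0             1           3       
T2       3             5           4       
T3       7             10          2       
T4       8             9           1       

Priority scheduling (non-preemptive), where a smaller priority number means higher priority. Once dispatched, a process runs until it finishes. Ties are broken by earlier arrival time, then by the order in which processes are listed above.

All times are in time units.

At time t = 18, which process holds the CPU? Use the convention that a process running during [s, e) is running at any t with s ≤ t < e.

T3

Schedule: | T1 0-1 | idle 1-3 | T2 3-8 | T4 8-17 | T3 17-27 |
Completion: T1=1  T2=8  T3=27  T4=17
Turnaround (C−A): T1=1  T2=5  T3=20  T4=9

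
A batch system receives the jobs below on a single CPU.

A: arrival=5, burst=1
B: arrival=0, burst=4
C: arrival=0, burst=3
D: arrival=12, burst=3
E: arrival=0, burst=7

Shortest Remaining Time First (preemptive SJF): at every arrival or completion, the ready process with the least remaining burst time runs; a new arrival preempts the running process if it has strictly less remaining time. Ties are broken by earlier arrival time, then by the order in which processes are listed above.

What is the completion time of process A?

Schedule: | C 0-3 | B 3-5 | A 5-6 | B 6-8 | E 8-15 | D 15-18 |
Completion: A=6  B=8  C=3  D=18  E=15
Turnaround (C−A): A=1  B=8  C=3  D=6  E=15

6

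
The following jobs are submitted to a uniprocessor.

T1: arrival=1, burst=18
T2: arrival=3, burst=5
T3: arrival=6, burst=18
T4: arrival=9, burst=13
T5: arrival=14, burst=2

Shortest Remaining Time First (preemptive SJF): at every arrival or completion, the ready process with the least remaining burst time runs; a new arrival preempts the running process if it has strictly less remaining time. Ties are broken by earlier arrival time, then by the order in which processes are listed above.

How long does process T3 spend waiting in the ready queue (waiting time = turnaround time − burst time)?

Gantt: | idle 0-1 | T1 1-3 | T2 3-8 | T1 8-9 | T4 9-14 | T5 14-16 | T4 16-24 | T1 24-39 | T3 39-57 |
Completion: T1=39  T2=8  T3=57  T4=24  T5=16
Turnaround (C−A): T1=38  T2=5  T3=51  T4=15  T5=2
Waiting(T3) = turnaround − burst = 51 − 18 = 33

33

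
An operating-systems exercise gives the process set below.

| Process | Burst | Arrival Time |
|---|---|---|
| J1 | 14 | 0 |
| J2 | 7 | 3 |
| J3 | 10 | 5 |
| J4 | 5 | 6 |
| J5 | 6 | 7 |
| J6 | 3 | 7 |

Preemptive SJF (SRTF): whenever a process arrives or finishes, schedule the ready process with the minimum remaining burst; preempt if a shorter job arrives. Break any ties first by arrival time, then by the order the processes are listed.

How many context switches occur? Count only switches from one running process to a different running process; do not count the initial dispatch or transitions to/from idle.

Timeline: | J1 0-3 | J2 3-10 | J6 10-13 | J4 13-18 | J5 18-24 | J3 24-34 | J1 34-45 |
Completion: J1=45  J2=10  J3=34  J4=18  J5=24  J6=13
Turnaround (C−A): J1=45  J2=7  J3=29  J4=12  J5=17  J6=6

6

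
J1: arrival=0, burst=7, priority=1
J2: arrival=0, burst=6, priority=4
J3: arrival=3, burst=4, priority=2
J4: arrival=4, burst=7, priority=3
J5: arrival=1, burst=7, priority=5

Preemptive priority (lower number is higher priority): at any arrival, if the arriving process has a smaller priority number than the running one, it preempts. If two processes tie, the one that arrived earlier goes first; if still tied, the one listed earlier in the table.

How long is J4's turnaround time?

14

Gantt: | J1 0-7 | J3 7-11 | J4 11-18 | J2 18-24 | J5 24-31 |
Completion: J1=7  J2=24  J3=11  J4=18  J5=31
Turnaround (C−A): J1=7  J2=24  J3=8  J4=14  J5=30
Turnaround(J4) = completion − arrival = 18 − 4 = 14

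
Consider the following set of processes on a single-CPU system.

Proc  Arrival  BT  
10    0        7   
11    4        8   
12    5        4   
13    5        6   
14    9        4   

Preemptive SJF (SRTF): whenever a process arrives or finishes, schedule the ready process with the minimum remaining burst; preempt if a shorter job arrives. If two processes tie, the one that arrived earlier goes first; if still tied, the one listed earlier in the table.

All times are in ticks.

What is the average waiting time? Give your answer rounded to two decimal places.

Timeline: | 10 0-7 | 12 7-11 | 14 11-15 | 13 15-21 | 11 21-29 |
Completion: 10=7  11=29  12=11  13=21  14=15
Turnaround (C−A): 10=7  11=25  12=6  13=16  14=6
Waiting times: 10=0, 11=17, 12=2, 13=10, 14=2
Average waiting = (0+17+2+10+2) / 5 = 31/5 = 6.20

6.20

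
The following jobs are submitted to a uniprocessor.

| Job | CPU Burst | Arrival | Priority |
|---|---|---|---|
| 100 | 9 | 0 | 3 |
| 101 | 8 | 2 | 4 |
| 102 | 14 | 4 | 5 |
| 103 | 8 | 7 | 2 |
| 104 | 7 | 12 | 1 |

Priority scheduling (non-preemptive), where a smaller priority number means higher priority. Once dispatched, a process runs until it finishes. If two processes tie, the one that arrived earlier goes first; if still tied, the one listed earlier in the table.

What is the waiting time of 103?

Timeline: | 100 0-9 | 103 9-17 | 104 17-24 | 101 24-32 | 102 32-46 |
Completion: 100=9  101=32  102=46  103=17  104=24
Turnaround (C−A): 100=9  101=30  102=42  103=10  104=12
Waiting(103) = turnaround − burst = 10 − 8 = 2

2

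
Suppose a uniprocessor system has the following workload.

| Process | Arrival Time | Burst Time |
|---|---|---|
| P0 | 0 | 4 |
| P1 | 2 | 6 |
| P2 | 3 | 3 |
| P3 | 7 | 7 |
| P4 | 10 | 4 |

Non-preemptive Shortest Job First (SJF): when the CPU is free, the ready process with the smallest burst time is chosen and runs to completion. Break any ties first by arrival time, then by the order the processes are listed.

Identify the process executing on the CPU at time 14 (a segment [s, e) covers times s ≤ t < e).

Gantt: | P0 0-4 | P2 4-7 | P1 7-13 | P4 13-17 | P3 17-24 |
Completion: P0=4  P1=13  P2=7  P3=24  P4=17
Turnaround (C−A): P0=4  P1=11  P2=4  P3=17  P4=7

P4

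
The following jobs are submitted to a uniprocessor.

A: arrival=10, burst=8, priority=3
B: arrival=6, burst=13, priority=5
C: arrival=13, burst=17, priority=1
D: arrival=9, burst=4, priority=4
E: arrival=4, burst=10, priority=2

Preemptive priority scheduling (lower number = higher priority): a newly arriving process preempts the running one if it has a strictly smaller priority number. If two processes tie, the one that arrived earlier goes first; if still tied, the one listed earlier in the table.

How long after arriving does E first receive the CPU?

Gantt: | idle 0-4 | E 4-13 | C 13-30 | E 30-31 | A 31-39 | D 39-43 | B 43-56 |
Completion: A=39  B=56  C=30  D=43  E=31
Turnaround (C−A): A=29  B=50  C=17  D=34  E=27
Response(E) = first start − arrival = 4 − 4 = 0

0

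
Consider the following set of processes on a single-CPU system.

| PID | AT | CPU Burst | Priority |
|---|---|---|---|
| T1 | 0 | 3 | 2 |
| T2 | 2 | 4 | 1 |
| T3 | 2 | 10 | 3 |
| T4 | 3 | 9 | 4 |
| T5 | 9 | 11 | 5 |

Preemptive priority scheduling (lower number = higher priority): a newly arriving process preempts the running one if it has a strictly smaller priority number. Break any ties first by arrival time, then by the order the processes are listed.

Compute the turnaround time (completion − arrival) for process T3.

Timeline: | T1 0-2 | T2 2-6 | T1 6-7 | T3 7-17 | T4 17-26 | T5 26-37 |
Completion: T1=7  T2=6  T3=17  T4=26  T5=37
Turnaround (C−A): T1=7  T2=4  T3=15  T4=23  T5=28
Turnaround(T3) = completion − arrival = 17 − 2 = 15

15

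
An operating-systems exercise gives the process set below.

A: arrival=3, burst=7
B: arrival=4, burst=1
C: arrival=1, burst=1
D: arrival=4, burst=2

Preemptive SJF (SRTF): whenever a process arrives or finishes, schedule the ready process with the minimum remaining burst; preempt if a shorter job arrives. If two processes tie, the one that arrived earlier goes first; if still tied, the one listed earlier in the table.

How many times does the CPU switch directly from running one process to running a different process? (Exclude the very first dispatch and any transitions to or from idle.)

3

Schedule: | idle 0-1 | C 1-2 | idle 2-3 | A 3-4 | B 4-5 | D 5-7 | A 7-13 |
Completion: A=13  B=5  C=2  D=7
Turnaround (C−A): A=10  B=1  C=1  D=3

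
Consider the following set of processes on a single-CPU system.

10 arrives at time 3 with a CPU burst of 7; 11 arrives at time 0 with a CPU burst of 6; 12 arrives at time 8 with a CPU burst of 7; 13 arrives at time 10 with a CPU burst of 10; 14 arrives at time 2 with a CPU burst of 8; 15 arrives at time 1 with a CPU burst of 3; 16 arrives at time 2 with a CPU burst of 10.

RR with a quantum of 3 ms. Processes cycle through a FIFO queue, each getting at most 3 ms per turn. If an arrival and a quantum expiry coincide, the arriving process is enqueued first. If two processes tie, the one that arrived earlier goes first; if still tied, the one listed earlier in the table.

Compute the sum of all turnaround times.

228

Gantt: | 11 0-3 | 15 3-6 | 14 6-9 | 16 9-12 | 10 12-15 | 11 15-18 | 12 18-21 | 14 21-24 | 13 24-27 | 16 27-30 | 10 30-33 | 12 33-36 | 14 36-38 | 13 38-41 | 16 41-44 | 10 44-45 | 12 45-46 | 13 46-49 | 16 49-50 | 13 50-51 |
Completion: 10=45  11=18  12=46  13=51  14=38  15=6  16=50
Turnaround (C−A): 10=42  11=18  12=38  13=41  14=36  15=5  16=48
Turnaround = completion − arrival: 10=42, 11=18, 12=38, 13=41, 14=36, 15=5, 16=48
Total turnaround = 42 + 18 + 38 + 41 + 36 + 5 + 48 = 228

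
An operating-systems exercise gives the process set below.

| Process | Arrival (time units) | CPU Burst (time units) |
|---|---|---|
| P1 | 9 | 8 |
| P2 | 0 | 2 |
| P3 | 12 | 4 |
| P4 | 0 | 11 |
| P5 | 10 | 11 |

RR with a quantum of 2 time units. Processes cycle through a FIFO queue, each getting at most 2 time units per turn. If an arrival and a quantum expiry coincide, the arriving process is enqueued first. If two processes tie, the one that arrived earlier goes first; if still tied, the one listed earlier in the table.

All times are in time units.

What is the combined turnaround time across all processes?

86

Schedule: | P2 0-2 | P4 2-10 | P1 10-12 | P5 12-14 | P4 14-16 | P3 16-18 | P1 18-20 | P5 20-22 | P4 22-23 | P3 23-25 | P1 25-27 | P5 27-29 | P1 29-31 | P5 31-36 |
Completion: P1=31  P2=2  P3=25  P4=23  P5=36
Turnaround (C−A): P1=22  P2=2  P3=13  P4=23  P5=26
Turnaround = completion − arrival: P1=22, P2=2, P3=13, P4=23, P5=26
Total turnaround = 22 + 2 + 13 + 23 + 26 = 86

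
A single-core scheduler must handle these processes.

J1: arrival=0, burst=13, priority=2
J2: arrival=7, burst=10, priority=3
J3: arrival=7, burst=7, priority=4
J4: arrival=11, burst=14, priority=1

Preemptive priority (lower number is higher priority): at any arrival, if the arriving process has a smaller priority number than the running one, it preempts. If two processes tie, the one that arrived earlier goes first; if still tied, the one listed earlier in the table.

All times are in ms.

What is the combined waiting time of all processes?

Timeline: | J1 0-11 | J4 11-25 | J1 25-27 | J2 27-37 | J3 37-44 |
Completion: J1=27  J2=37  J3=44  J4=25
Turnaround (C−A): J1=27  J2=30  J3=37  J4=14
Waiting = turnaround − burst: J1=14, J2=20, J3=30, J4=0
Total waiting = 14 + 20 + 30 + 0 = 64

64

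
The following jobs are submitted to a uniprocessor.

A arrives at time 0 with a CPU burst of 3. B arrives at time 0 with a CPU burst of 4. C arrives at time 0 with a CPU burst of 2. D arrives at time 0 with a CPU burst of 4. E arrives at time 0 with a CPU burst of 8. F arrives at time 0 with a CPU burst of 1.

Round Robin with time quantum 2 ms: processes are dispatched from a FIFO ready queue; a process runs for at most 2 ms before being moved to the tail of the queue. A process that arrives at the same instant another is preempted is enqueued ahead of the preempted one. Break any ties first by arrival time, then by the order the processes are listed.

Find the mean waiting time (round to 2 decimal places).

9.83

Timeline: | A 0-2 | B 2-4 | C 4-6 | D 6-8 | E 8-10 | F 10-11 | A 11-12 | B 12-14 | D 14-16 | E 16-22 |
Completion: A=12  B=14  C=6  D=16  E=22  F=11
Turnaround (C−A): A=12  B=14  C=6  D=16  E=22  F=11
Waiting times: A=9, B=10, C=4, D=12, E=14, F=10
Average waiting = (9+10+4+12+14+10) / 6 = 59/6 = 9.83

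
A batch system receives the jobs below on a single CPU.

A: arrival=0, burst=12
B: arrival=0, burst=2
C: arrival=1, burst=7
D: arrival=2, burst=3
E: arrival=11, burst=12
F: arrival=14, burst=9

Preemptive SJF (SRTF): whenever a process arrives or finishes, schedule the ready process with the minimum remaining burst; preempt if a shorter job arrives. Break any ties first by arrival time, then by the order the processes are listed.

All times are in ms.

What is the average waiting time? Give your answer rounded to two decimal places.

7.83

Gantt: | B 0-2 | D 2-5 | C 5-12 | A 12-14 | F 14-23 | A 23-33 | E 33-45 |
Completion: A=33  B=2  C=12  D=5  E=45  F=23
Turnaround (C−A): A=33  B=2  C=11  D=3  E=34  F=9
Waiting times: A=21, B=0, C=4, D=0, E=22, F=0
Average waiting = (21+0+4+0+22+0) / 6 = 47/6 = 7.83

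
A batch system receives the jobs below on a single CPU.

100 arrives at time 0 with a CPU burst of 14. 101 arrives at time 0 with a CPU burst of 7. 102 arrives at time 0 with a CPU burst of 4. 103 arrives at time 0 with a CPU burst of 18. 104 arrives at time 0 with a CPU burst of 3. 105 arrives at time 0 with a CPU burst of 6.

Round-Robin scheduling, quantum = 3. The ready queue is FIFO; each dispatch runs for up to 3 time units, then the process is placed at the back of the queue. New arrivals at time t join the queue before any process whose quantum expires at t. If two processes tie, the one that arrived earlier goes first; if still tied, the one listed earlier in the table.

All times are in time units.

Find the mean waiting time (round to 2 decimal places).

Gantt: | 100 0-3 | 101 3-6 | 102 6-9 | 103 9-12 | 104 12-15 | 105 15-18 | 100 18-21 | 101 21-24 | 102 24-25 | 103 25-28 | 105 28-31 | 100 31-34 | 101 34-35 | 103 35-38 | 100 38-41 | 103 41-44 | 100 44-46 | 103 46-52 |
Completion: 100=46  101=35  102=25  103=52  104=15  105=31
Waiting times: 100=32, 101=28, 102=21, 103=34, 104=12, 105=25
Average waiting = (32+28+21+34+12+25) / 6 = 152/6 = 25.33

25.33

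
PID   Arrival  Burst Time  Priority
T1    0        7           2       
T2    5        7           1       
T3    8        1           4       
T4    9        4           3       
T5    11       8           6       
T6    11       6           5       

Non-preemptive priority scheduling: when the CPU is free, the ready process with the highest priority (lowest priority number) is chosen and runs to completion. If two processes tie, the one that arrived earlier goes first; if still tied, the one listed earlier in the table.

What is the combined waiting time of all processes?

39

Gantt: | T1 0-7 | T2 7-14 | T4 14-18 | T3 18-19 | T6 19-25 | T5 25-33 |
Completion: T1=7  T2=14  T3=19  T4=18  T5=33  T6=25
Turnaround (C−A): T1=7  T2=9  T3=11  T4=9  T5=22  T6=14
Waiting = turnaround − burst: T1=0, T2=2, T3=10, T4=5, T5=14, T6=8
Total waiting = 0 + 2 + 10 + 5 + 14 + 8 = 39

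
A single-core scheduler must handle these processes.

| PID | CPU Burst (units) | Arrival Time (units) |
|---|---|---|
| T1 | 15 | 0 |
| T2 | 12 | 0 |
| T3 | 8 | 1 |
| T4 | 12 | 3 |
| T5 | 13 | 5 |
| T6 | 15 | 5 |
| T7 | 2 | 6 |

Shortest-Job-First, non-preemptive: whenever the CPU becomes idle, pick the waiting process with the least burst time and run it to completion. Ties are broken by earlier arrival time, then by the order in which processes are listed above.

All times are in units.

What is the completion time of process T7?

Schedule: | T2 0-12 | T7 12-14 | T3 14-22 | T4 22-34 | T5 34-47 | T1 47-62 | T6 62-77 |
Completion: T1=62  T2=12  T3=22  T4=34  T5=47  T6=77  T7=14
Turnaround (C−A): T1=62  T2=12  T3=21  T4=31  T5=42  T6=72  T7=8

14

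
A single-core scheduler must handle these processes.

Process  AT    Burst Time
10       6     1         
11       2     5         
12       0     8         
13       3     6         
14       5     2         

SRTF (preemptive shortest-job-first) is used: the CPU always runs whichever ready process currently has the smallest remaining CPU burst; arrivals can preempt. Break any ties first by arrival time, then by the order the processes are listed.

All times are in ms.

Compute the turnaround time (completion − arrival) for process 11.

Timeline: | 12 0-2 | 11 2-7 | 10 7-8 | 14 8-10 | 12 10-16 | 13 16-22 |
Completion: 10=8  11=7  12=16  13=22  14=10
Turnaround (C−A): 10=2  11=5  12=16  13=19  14=5
Turnaround(11) = completion − arrival = 7 − 2 = 5

5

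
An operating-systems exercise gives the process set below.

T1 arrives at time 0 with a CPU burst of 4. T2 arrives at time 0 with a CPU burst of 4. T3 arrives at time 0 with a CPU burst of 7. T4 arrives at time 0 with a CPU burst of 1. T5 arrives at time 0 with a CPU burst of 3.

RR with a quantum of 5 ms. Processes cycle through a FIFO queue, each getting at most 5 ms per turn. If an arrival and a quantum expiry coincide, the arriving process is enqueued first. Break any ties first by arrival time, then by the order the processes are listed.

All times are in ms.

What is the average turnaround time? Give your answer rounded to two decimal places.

Gantt: | T1 0-4 | T2 4-8 | T3 8-13 | T4 13-14 | T5 14-17 | T3 17-19 |
Completion: T1=4  T2=8  T3=19  T4=14  T5=17
Turnaround times: T1=4, T2=8, T3=19, T4=14, T5=17
Average turnaround = (4+8+19+14+17) / 5 = 62/5 = 12.40

12.40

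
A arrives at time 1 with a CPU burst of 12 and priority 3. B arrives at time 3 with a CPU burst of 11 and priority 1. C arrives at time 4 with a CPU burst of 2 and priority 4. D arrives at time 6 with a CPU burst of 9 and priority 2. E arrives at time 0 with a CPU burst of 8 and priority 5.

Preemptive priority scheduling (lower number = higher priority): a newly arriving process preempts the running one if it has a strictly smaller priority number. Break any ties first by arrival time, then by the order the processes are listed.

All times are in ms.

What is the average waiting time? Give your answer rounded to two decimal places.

Timeline: | E 0-1 | A 1-3 | B 3-14 | D 14-23 | A 23-33 | C 33-35 | E 35-42 |
Completion: A=33  B=14  C=35  D=23  E=42
Turnaround (C−A): A=32  B=11  C=31  D=17  E=42
Waiting times: A=20, B=0, C=29, D=8, E=34
Average waiting = (20+0+29+8+34) / 5 = 91/5 = 18.20

18.20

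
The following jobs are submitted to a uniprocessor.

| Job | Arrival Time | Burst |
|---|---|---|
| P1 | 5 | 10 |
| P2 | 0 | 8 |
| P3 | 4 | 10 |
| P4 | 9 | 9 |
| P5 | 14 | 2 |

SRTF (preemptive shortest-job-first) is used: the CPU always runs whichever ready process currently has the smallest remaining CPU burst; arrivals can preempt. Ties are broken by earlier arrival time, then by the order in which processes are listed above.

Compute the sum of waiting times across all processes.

Schedule: | P2 0-8 | P3 8-14 | P5 14-16 | P3 16-20 | P4 20-29 | P1 29-39 |
Completion: P1=39  P2=8  P3=20  P4=29  P5=16
Waiting = turnaround − burst: P1=24, P2=0, P3=6, P4=11, P5=0
Total waiting = 24 + 0 + 6 + 11 + 0 = 41

41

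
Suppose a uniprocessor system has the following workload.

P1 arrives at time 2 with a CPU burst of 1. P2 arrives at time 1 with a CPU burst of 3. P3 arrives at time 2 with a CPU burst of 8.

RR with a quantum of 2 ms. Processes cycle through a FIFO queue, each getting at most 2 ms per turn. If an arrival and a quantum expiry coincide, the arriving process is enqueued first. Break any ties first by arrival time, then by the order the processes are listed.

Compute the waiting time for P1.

Timeline: | idle 0-1 | P2 1-3 | P1 3-4 | P3 4-6 | P2 6-7 | P3 7-13 |
Completion: P1=4  P2=7  P3=13
Turnaround (C−A): P1=2  P2=6  P3=11
Waiting(P1) = turnaround − burst = 2 − 1 = 1

1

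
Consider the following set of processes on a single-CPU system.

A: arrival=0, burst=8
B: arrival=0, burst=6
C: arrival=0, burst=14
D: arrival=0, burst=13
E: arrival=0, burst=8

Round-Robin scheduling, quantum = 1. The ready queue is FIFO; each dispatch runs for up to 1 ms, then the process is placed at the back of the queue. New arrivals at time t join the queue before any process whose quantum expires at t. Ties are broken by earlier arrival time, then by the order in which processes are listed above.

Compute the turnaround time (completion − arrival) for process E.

38

Schedule: | A 0-1 | B 1-2 | C 2-3 | D 3-4 | E 4-5 | A 5-6 | B 6-7 | C 7-8 | D 8-9 | E 9-10 | A 10-11 | B 11-12 | C 12-13 | D 13-14 | E 14-15 | A 15-16 | B 16-17 | C 17-18 | D 18-19 | E 19-20 | A 20-21 | B 21-22 | C 22-23 | D 23-24 | E 24-25 | A 25-26 | B 26-27 | C 27-28 | D 28-29 | E 29-30 | A 30-31 | C 31-32 | D 32-33 | E 33-34 | A 34-35 | C 35-36 | D 36-37 | E 37-38 | C 38-39 | D 39-40 | C 40-41 | D 41-42 | C 42-43 | D 43-44 | C 44-45 | D 45-46 | C 46-47 | D 47-48 | C 48-49 |
Completion: A=35  B=27  C=49  D=48  E=38
Turnaround (C−A): A=35  B=27  C=49  D=48  E=38
Turnaround(E) = completion − arrival = 38 − 0 = 38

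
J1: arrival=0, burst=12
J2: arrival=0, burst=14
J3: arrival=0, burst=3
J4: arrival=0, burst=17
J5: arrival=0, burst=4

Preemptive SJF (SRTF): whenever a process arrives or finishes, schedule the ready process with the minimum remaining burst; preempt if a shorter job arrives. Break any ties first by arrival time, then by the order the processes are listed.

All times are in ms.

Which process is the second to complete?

Schedule: | J3 0-3 | J5 3-7 | J1 7-19 | J2 19-33 | J4 33-50 |
Completion: J1=19  J2=33  J3=3  J4=50  J5=7
Turnaround (C−A): J1=19  J2=33  J3=3  J4=50  J5=7
Finish order: J3 → J5 → J1 → J2 → J4

J5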